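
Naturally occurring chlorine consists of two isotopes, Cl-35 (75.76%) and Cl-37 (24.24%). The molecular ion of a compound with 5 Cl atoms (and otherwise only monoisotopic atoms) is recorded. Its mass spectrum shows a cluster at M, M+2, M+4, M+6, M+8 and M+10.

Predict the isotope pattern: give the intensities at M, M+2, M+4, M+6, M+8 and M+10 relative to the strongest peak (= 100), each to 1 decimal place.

The 5 Cl atoms are independent, so intensities follow the terms of (0.7576 + 0.2424)^5.
P(M) = 0.7576^5 = 0.249574
P(M+2) = 5 × 0.7576^4 × 0.2424^1 = 0.399266
P(M+4) = 10 × 0.7576^3 × 0.2424^2 = 0.255497
P(M+6) = 10 × 0.7576^2 × 0.2424^3 = 0.081748
P(M+8) = 5 × 0.7576^1 × 0.2424^4 = 0.013078
P(M+10) = 0.2424^5 = 0.000837
The M+2 peak is largest (0.399266); scaling to 100 gives 62.5 : 100.0 : 64.0 : 20.5 : 3.3 : 0.2.

62.5 : 100.0 : 64.0 : 20.5 : 3.3 : 0.2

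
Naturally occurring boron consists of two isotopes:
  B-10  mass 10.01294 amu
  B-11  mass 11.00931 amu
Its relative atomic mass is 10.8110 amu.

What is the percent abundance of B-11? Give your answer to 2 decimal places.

80.10%

With x = fraction of B-10 (so B-11 is 1 − x):
10.01294·x + 11.00931·(1 − x) = 10.8110
(10.01294 − 11.00931)·x = 10.8110 − 11.00931
x = -0.19831 / -0.99637 = 0.19903 → 19.90% B-10, 80.10% B-11.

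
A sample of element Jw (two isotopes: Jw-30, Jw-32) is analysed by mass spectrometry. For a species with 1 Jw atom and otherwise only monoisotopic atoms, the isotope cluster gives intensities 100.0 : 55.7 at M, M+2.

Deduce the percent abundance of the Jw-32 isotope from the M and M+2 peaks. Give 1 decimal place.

Let p = fractional abundance of Jw-30. I(M+2)/I(M) = [C(1,1)·p^0·(1−p)] / p^1 = 1·(1−p)/p = 55.7/100.0 = 0.5570
(1−p)/p = 0.5570/1 = 0.5570  ⇒  p = 1/(1 + 0.5570) = 0.6423
Jw-30: 64.2%, Jw-32: 35.8%.

35.8%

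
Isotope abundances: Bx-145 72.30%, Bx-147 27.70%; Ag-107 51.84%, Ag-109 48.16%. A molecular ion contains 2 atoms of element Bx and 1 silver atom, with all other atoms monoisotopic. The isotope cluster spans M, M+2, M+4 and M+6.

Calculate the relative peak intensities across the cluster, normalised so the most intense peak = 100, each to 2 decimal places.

Element Bx pattern (n=2): 0.522729 : 0.400542 : 0.076729
Silver pattern (n=1): 0.5184 : 0.4816
Convolve the two distributions (both contribute in 2-u steps):
  M: 0.522729×0.5184 = 0.270983
  M+2: 0.522729×0.4816 + 0.400542×0.5184 = 0.459387
  M+4: 0.400542×0.4816 + 0.076729×0.5184 = 0.232677
  M+6: 0.076729×0.4816 = 0.036953
Scale to base peak (0.459387) = 100: 58.99 : 100.00 : 50.65 : 8.04

58.99 : 100.00 : 50.65 : 8.04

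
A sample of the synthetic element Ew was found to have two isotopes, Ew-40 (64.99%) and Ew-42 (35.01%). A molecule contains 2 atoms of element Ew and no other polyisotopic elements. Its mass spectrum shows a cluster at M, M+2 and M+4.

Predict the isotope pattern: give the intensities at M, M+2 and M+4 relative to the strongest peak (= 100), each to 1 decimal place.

Each Ew atom is independently Ew-40 (p = 0.6499) or Ew-42 (q = 0.3501); the cluster is the binomial expansion (p + q)^2.
P(M) = 0.6499^2 = 0.422370
P(M+2) = 2 × 0.6499^1 × 0.3501^1 = 0.455060
P(M+4) = 0.3501^2 = 0.122570
The M+2 peak is largest (0.455060); scaling to 100 gives 92.8 : 100.0 : 26.9.

92.8 : 100.0 : 26.9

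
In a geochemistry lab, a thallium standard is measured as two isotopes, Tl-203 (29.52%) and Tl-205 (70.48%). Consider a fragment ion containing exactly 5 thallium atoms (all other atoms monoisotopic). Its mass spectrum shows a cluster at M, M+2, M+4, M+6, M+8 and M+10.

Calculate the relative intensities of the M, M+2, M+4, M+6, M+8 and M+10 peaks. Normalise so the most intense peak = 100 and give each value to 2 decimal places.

Expanding (0.2952 + 0.7048)^5:
P(M) = 0.2952^5 = 0.002242
P(M+2) = 5 × 0.2952^4 × 0.7048^1 = 0.026761
P(M+4) = 10 × 0.2952^3 × 0.7048^2 = 0.127785
P(M+6) = 10 × 0.2952^2 × 0.7048^3 = 0.305092
P(M+8) = 5 × 0.2952^1 × 0.7048^4 = 0.364208
P(M+10) = 0.7048^5 = 0.173912
The M+8 peak is largest (0.364208); scaling to 100 gives 0.62 : 7.35 : 35.09 : 83.77 : 100.00 : 47.75.

0.62 : 7.35 : 35.09 : 83.77 : 100.00 : 47.75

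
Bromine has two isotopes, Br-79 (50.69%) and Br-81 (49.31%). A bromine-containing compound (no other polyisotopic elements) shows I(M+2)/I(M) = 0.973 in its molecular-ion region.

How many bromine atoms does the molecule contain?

With n Br atoms, P(M+2)/P(M) = C(n,1)·p^(n−1)q / p^n = n·q/p = n · 0.4931/0.5069.
n = 0.973 × 0.5069/0.4931 = 1.00 ≈ 1

1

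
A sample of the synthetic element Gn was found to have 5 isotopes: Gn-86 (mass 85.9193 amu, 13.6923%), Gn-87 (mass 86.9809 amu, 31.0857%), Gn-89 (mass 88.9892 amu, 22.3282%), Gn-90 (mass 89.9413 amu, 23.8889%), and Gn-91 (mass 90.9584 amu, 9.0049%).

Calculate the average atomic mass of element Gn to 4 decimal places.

88.3493 amu

Average mass = Σ (abundance × isotope mass) = 0.136923 × 85.9193 + 0.310857 × 86.9809 + 0.223282 × 88.9892 + 0.238889 × 89.9413 + 0.090049 × 90.9584
= 11.76433 + 27.03862 + 19.86969 + 21.48599 + 8.19071 = 88.34934 amu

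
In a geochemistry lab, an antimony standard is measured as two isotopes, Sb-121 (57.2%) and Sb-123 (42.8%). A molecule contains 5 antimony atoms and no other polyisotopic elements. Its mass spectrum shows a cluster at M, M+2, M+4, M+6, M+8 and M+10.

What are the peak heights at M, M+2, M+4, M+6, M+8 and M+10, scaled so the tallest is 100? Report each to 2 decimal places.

17.86 : 66.82 : 100.00 : 74.83 : 27.99 : 4.19

Each Sb atom is independently Sb-121 (p = 0.572) or Sb-123 (q = 0.428); the cluster is the binomial expansion (p + q)^5.
P(M) = 0.572^5 = 0.061232
P(M+2) = 5 × 0.572^4 × 0.428^1 = 0.229086
P(M+4) = 10 × 0.572^3 × 0.428^2 = 0.342827
P(M+6) = 10 × 0.572^2 × 0.428^3 = 0.256521
P(M+8) = 5 × 0.572^1 × 0.428^4 = 0.095971
P(M+10) = 0.428^5 = 0.014362
The M+4 peak is largest (0.342827); scaling to 100 gives 17.86 : 66.82 : 100.00 : 74.83 : 27.99 : 4.19.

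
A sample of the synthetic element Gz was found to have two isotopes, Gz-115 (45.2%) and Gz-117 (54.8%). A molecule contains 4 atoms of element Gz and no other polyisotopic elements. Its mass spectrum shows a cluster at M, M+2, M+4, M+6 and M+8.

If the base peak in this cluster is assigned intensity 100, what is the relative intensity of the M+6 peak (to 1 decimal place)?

80.8

(0.452 + 0.548)^4 gives M 0.0417, M+2 0.2024, M+4 0.3681, M+6 0.2975, M+8 0.0902; the largest is M+4.
P(M+4) = C(4,2) × 0.452^2 × 0.548^2 = 6 × 0.204304 × 0.300304 = 0.368120 (base)
P(M+6) = C(4,3) × 0.452^1 × 0.548^3 = 4 × 0.4520 × 0.16456659 = 0.297536
Relative intensity = 0.297536 / 0.368120 × 100 = 80.8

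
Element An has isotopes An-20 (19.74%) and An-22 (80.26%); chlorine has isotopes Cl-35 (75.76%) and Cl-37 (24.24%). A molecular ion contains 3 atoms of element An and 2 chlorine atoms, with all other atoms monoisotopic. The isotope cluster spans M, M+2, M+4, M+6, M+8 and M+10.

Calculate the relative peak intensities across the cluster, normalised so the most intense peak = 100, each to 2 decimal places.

Element An pattern (n=3): 0.00769204 : 0.09382416 : 0.38147556 : 0.51700824
Chlorine pattern (n=2): 0.57395776 : 0.36728448 : 0.05875776
Convolve the two distributions (both contribute in 2-u steps):
  M: 0.00769204×0.57395776 = 0.004415
  M+2: 0.00769204×0.36728448 + 0.09382416×0.57395776 = 0.056676
  M+4: 0.00769204×0.05875776 + 0.09382416×0.36728448 + 0.38147556×0.57395776 = 0.253863
  M+6: 0.09382416×0.05875776 + 0.38147556×0.36728448 + 0.51700824×0.57395776 = 0.442364
  M+8: 0.38147556×0.05875776 + 0.51700824×0.36728448 = 0.212304
  M+10: 0.51700824×0.05875776 = 0.030378
Scale to base peak (0.442364) = 100: 1.00 : 12.81 : 57.39 : 100.00 : 47.99 : 6.87

1.00 : 12.81 : 57.39 : 100.00 : 47.99 : 6.87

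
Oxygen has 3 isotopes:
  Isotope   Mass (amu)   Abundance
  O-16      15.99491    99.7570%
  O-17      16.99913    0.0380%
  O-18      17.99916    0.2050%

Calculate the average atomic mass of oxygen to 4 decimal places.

15.9994 amu

Ar = Σ fᵢ·mᵢ = 0.997570 × 15.99491 + 0.000380 × 16.99913 + 0.002050 × 17.99916
= 15.956042 + 0.006460 + 0.036898 = 15.999400 amu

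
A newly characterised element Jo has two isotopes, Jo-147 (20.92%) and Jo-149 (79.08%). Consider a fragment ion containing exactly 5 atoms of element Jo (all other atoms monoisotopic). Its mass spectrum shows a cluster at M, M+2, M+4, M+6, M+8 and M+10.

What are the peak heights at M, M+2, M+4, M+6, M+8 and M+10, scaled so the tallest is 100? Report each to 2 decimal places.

0.10 : 1.85 : 14.00 : 52.91 : 100.00 : 75.60

The 5 Jo atoms are independent, so intensities follow the terms of (0.2092 + 0.7908)^5.
P(M) = 0.2092^5 = 0.000401
P(M+2) = 5 × 0.2092^4 × 0.7908^1 = 0.007573
P(M+4) = 10 × 0.2092^3 × 0.7908^2 = 0.057256
P(M+6) = 10 × 0.2092^2 × 0.7908^3 = 0.216433
P(M+8) = 5 × 0.2092^1 × 0.7908^4 = 0.409071
P(M+10) = 0.7908^5 = 0.309267
The M+8 peak is largest (0.409071); scaling to 100 gives 0.10 : 1.85 : 14.00 : 52.91 : 100.00 : 75.60.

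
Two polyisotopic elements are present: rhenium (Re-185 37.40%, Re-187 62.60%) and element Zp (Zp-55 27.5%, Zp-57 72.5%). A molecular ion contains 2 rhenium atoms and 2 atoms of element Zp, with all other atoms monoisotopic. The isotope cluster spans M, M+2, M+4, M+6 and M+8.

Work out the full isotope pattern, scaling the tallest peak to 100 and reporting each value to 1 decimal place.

Rhenium pattern (n=2): 0.139876 : 0.468248 : 0.391876
Element Zp pattern (n=2): 0.075625 : 0.39875 : 0.525625
Convolve the two distributions (both contribute in 2-u steps):
  M: 0.139876×0.075625 = 0.010578
  M+2: 0.139876×0.39875 + 0.468248×0.075625 = 0.091187
  M+4: 0.139876×0.525625 + 0.468248×0.39875 + 0.391876×0.075625 = 0.289872
  M+6: 0.468248×0.525625 + 0.391876×0.39875 = 0.402383
  M+8: 0.391876×0.525625 = 0.205980
Scale to base peak (0.402383) = 100: 2.6 : 22.7 : 72.0 : 100.0 : 51.2

2.6 : 22.7 : 72.0 : 100.0 : 51.2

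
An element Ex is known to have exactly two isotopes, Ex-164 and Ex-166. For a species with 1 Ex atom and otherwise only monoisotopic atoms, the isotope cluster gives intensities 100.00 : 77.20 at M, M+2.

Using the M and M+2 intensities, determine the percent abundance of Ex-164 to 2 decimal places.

56.43%

If p is the fraction of Ex that is Ex-164, then I(M+2)/I(M) = [C(1,1)·p^0·(1−p)] / p^1 = 1·(1−p)/p = 77.20/100.00 = 0.7720
(1−p)/p = 0.7720/1 = 0.7720  ⇒  p = 1/(1 + 0.7720) = 0.5643
Ex-164: 56.43%, Ex-166: 43.57%.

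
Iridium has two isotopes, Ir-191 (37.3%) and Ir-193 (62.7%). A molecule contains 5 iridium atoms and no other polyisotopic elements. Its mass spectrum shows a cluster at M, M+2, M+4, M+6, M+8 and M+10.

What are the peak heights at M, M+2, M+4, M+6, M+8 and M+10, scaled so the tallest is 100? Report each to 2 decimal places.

Each Ir atom is independently Ir-191 (p = 0.373) or Ir-193 (q = 0.627); the cluster is the binomial expansion (p + q)^5.
P(M) = 0.373^5 = 0.007220
P(M+2) = 5 × 0.373^4 × 0.627^1 = 0.060684
P(M+4) = 10 × 0.373^3 × 0.627^2 = 0.204015
P(M+6) = 10 × 0.373^2 × 0.627^3 = 0.342942
P(M+8) = 5 × 0.373^1 × 0.627^4 = 0.288237
P(M+10) = 0.627^5 = 0.096903
The M+6 peak is largest (0.342942); scaling to 100 gives 2.11 : 17.70 : 59.49 : 100.00 : 84.05 : 28.26.

2.11 : 17.70 : 59.49 : 100.00 : 84.05 : 28.26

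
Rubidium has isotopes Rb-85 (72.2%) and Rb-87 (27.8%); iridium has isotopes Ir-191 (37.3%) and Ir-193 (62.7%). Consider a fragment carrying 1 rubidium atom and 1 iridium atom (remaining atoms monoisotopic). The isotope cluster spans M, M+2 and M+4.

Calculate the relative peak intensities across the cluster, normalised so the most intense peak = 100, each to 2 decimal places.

Rubidium pattern (n=1): 0.7220 : 0.2780
Iridium pattern (n=1): 0.3730 : 0.6270
Convolve the two distributions (both contribute in 2-u steps):
  M: 0.7220×0.3730 = 0.269306
  M+2: 0.7220×0.6270 + 0.2780×0.3730 = 0.556388
  M+4: 0.2780×0.6270 = 0.174306
Scale to base peak (0.556388) = 100: 48.40 : 100.00 : 31.33

48.40 : 100.00 : 31.33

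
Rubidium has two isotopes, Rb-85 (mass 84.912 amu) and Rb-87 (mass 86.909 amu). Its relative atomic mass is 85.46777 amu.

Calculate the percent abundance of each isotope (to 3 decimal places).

Writing the weighted mean with unknown fraction x of Rb-85:
84.912·x + 86.909·(1 − x) = 85.46777
(84.912 − 86.909)·x = 85.46777 − 86.909
x = -1.44123 / -1.997 = 0.72170 → 72.170% Rb-85, 27.830% Rb-87.

Rb-85: 72.170%, Rb-87: 27.830%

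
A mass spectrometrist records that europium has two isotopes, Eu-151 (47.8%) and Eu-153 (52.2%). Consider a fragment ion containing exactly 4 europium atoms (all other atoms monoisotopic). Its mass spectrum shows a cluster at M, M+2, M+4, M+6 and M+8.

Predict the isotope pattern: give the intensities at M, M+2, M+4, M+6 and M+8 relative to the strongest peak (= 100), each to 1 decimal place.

14.0 : 61.0 : 100.0 : 72.8 : 19.9

Each Eu atom is independently Eu-151 (p = 0.478) or Eu-153 (q = 0.522); the cluster is the binomial expansion (p + q)^4.
P(M) = 0.478^4 = 0.052205
P(M+2) = 4 × 0.478^3 × 0.522^1 = 0.228042
P(M+4) = 6 × 0.478^2 × 0.522^2 = 0.373549
P(M+6) = 4 × 0.478^1 × 0.522^3 = 0.271956
P(M+8) = 0.522^4 = 0.074248
The M+4 peak is largest (0.373549); scaling to 100 gives 14.0 : 61.0 : 100.0 : 72.8 : 19.9.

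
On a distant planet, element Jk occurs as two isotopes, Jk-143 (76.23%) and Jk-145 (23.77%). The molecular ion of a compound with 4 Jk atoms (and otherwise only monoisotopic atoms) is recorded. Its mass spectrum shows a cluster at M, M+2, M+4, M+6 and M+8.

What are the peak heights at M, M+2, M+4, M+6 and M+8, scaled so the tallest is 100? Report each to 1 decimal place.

80.2 : 100.0 : 46.8 : 9.7 : 0.8

Expanding (0.7623 + 0.2377)^4:
P(M) = 0.7623^4 = 0.337679
P(M+2) = 4 × 0.7623^3 × 0.2377^1 = 0.421179
P(M+4) = 6 × 0.7623^2 × 0.2377^2 = 0.196998
P(M+6) = 4 × 0.7623^1 × 0.2377^3 = 0.040952
P(M+8) = 0.2377^4 = 0.003192
The M+2 peak is largest (0.421179); scaling to 100 gives 80.2 : 100.0 : 46.8 : 9.7 : 0.8.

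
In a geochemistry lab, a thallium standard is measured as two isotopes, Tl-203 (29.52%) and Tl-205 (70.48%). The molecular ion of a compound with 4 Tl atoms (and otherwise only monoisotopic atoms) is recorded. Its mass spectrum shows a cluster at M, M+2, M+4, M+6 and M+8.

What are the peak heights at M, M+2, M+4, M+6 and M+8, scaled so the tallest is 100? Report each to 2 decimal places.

1.84 : 17.54 : 62.83 : 100.00 : 59.69

Each Tl atom is independently Tl-203 (p = 0.2952) or Tl-205 (q = 0.7048); the cluster is the binomial expansion (p + q)^4.
P(M) = 0.2952^4 = 0.007594
P(M+2) = 4 × 0.2952^3 × 0.7048^1 = 0.072523
P(M+4) = 6 × 0.2952^2 × 0.7048^2 = 0.259726
P(M+6) = 4 × 0.2952^1 × 0.7048^3 = 0.413403
P(M+8) = 0.7048^4 = 0.246754
The M+6 peak is largest (0.413403); scaling to 100 gives 1.84 : 17.54 : 62.83 : 100.00 : 59.69.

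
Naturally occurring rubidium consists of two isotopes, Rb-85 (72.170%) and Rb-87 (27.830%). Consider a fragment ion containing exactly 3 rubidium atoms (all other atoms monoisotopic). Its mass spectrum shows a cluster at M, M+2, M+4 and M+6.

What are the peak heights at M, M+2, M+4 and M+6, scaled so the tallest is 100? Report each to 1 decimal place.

86.4 : 100.0 : 38.6 : 5.0

The 3 Rb atoms are independent, so intensities follow the terms of (0.72170 + 0.27830)^3.
P(M) = 0.72170^3 = 0.375898
P(M+2) = 3 × 0.72170^2 × 0.27830^1 = 0.434858
P(M+4) = 3 × 0.72170^1 × 0.27830^2 = 0.167689
P(M+6) = 0.27830^3 = 0.021555
The M+2 peak is largest (0.434858); scaling to 100 gives 86.4 : 100.0 : 38.6 : 5.0.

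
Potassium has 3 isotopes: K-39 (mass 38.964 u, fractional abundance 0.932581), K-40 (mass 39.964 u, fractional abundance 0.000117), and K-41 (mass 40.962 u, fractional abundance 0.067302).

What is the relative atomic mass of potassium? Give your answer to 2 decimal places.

39.10 u

Weight each isotope mass by its fractional abundance: 0.932581 × 38.964 + 0.000117 × 39.964 + 0.067302 × 40.962
= 36.3371 + 0.0047 + 2.7568 = 39.0986 u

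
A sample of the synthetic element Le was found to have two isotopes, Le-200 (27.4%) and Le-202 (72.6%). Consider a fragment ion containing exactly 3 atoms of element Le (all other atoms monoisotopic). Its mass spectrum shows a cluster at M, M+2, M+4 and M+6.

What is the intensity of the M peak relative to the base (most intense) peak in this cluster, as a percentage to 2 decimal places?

4.75%

(0.274 + 0.726)^3 gives M 0.0206, M+2 0.1635, M+4 0.4333, M+6 0.3827; the largest is M+4.
P(M+4) = C(3,2) × 0.274^1 × 0.726^2 = 3 × 0.2740 × 0.527076 = 0.433256 (base)
P(M) = C(3,0) × 0.274^3 × 0.726^0 = 1 × 0.02057082 × 1.0000 = 0.020571
Relative intensity = 0.020571 / 0.433256 × 100 = 4.75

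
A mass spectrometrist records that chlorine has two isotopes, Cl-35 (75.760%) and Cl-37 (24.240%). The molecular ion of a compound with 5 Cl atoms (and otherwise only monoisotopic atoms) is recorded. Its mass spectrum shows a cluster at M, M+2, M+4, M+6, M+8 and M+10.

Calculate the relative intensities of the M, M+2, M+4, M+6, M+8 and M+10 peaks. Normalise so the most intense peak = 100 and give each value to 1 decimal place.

The 5 Cl atoms are independent, so intensities follow the terms of (0.75760 + 0.24240)^5.
P(M) = 0.75760^5 = 0.249574
P(M+2) = 5 × 0.75760^4 × 0.24240^1 = 0.399266
P(M+4) = 10 × 0.75760^3 × 0.24240^2 = 0.255497
P(M+6) = 10 × 0.75760^2 × 0.24240^3 = 0.081748
P(M+8) = 5 × 0.75760^1 × 0.24240^4 = 0.013078
P(M+10) = 0.24240^5 = 0.000837
The M+2 peak is largest (0.399266); scaling to 100 gives 62.5 : 100.0 : 64.0 : 20.5 : 3.3 : 0.2.

62.5 : 100.0 : 64.0 : 20.5 : 3.3 : 0.2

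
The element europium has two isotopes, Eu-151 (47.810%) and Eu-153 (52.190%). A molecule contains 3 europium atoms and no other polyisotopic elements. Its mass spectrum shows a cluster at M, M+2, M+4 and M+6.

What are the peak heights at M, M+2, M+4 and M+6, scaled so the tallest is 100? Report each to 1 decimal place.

Expanding (0.47810 + 0.52190)^3:
P(M) = 0.47810^3 = 0.109284
P(M+2) = 3 × 0.47810^2 × 0.52190^1 = 0.357887
P(M+4) = 3 × 0.47810^1 × 0.52190^2 = 0.390674
P(M+6) = 0.52190^3 = 0.142155
The M+4 peak is largest (0.390674); scaling to 100 gives 28.0 : 91.6 : 100.0 : 36.4.

28.0 : 91.6 : 100.0 : 36.4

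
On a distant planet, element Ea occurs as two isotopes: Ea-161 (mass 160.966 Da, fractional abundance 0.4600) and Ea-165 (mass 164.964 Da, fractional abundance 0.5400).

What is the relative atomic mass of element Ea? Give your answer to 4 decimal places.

The abundance-weighted mean is 0.4600 × 160.966 + 0.5400 × 164.964
= 74.04436 + 89.08056 = 163.12492 Da

163.1249 Da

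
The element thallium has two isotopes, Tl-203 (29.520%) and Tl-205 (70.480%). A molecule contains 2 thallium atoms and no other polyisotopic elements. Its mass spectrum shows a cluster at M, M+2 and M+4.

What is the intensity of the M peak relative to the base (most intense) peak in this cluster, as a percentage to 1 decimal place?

(0.29520 + 0.70480)^2 gives M 0.0871, M+2 0.4161, M+4 0.4967; the largest is M+4.
P(M+4) = C(2,2) × 0.29520^0 × 0.70480^2 = 1 × 1.0000 × 0.49674304 = 0.496743 (base)
P(M) = C(2,0) × 0.29520^2 × 0.70480^0 = 1 × 0.08714304 × 1.0000 = 0.087143
Relative intensity = 0.087143 / 0.496743 × 100 = 17.5

17.5%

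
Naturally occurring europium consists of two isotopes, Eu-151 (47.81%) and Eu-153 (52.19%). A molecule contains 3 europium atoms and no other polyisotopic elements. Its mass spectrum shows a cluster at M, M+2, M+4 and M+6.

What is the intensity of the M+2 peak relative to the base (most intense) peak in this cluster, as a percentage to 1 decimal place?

91.6%

(0.4781 + 0.5219)^3 gives M 0.1093, M+2 0.3579, M+4 0.3907, M+6 0.1422; the largest is M+4.
P(M+4) = C(3,2) × 0.4781^1 × 0.5219^2 = 3 × 0.4781 × 0.27237961 = 0.390674 (base)
P(M+2) = C(3,1) × 0.4781^2 × 0.5219^1 = 3 × 0.22857961 × 0.5219 = 0.357887
Relative intensity = 0.357887 / 0.390674 × 100 = 91.6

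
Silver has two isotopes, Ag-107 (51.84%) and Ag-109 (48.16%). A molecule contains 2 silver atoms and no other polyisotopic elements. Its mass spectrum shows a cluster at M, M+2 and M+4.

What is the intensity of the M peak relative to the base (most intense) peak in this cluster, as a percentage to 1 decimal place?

Binomial terms of (0.5184 + 0.4816)^2: M 0.2687, M+2 0.4993, M+4 0.2319 → M+2 is the base peak.
P(M+2) = C(2,1) × 0.5184^1 × 0.4816^1 = 2 × 0.5184 × 0.4816 = 0.499323 (base)
P(M) = C(2,0) × 0.5184^2 × 0.4816^0 = 1 × 0.26873856 × 1.0000 = 0.268739
Relative intensity = 0.268739 / 0.499323 × 100 = 53.8

53.8%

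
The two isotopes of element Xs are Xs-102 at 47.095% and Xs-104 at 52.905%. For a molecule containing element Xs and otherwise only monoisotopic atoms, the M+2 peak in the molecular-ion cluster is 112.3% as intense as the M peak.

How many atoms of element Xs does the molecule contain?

1

The M+2/M ratio from n Xs atoms is n · q/p = n · 0.52905/0.47095.
n = 1.123 × 0.47095/0.52905 = 1.00 ≈ 1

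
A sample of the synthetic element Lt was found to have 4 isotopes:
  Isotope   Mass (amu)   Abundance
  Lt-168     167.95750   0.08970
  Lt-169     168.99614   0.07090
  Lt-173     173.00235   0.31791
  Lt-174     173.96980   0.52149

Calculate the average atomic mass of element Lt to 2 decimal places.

172.77 amu

Weight each isotope mass by its fractional abundance: 0.08970 × 167.95750 + 0.07090 × 168.99614 + 0.31791 × 173.00235 + 0.52149 × 173.96980
= 15.065788 + 11.981826 + 54.999177 + 90.723511 = 172.770302 amu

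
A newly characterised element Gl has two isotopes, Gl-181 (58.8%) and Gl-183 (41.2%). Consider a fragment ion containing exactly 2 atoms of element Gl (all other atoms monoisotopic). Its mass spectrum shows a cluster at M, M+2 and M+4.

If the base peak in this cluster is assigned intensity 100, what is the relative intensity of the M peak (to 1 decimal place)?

71.4

(0.588 + 0.412)^2 gives M 0.3457, M+2 0.4845, M+4 0.1697; the largest is M+2.
P(M+2) = C(2,1) × 0.588^1 × 0.412^1 = 2 × 0.5880 × 0.4120 = 0.484512 (base)
P(M) = C(2,0) × 0.588^2 × 0.412^0 = 1 × 0.345744 × 1.0000 = 0.345744
Relative intensity = 0.345744 / 0.484512 × 100 = 71.4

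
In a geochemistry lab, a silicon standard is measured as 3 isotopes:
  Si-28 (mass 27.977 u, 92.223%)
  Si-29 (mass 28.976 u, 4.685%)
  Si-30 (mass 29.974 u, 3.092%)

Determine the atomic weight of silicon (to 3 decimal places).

28.086 u

Weight each isotope mass by its fractional abundance: 0.92223 × 27.977 + 0.04685 × 28.976 + 0.03092 × 29.974
= 25.8012 + 1.3575 + 0.9268 = 28.0855 u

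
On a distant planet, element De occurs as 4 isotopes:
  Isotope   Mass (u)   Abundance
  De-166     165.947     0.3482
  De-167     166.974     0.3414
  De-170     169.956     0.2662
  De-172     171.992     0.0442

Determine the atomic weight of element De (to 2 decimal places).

Weight each isotope mass by its fractional abundance: 0.3482 × 165.947 + 0.3414 × 166.974 + 0.2662 × 169.956 + 0.0442 × 171.992
= 57.7827 + 57.0049 + 45.2423 + 7.6020 = 167.6319 u

167.63 u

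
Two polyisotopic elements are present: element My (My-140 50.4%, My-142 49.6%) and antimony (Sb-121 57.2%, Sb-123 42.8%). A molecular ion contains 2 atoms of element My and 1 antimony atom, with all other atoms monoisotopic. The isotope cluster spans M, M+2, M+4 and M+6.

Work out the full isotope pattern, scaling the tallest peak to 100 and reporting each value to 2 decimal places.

Element My pattern (n=2): 0.254016 : 0.499968 : 0.246016
Antimony pattern (n=1): 0.5720 : 0.4280
Convolve the two distributions (both contribute in 2-u steps):
  M: 0.254016×0.5720 = 0.145297
  M+2: 0.254016×0.4280 + 0.499968×0.5720 = 0.394701
  M+4: 0.499968×0.4280 + 0.246016×0.5720 = 0.354707
  M+6: 0.246016×0.4280 = 0.105295
Scale to base peak (0.394701) = 100: 36.81 : 100.00 : 89.87 : 26.68

36.81 : 100.00 : 89.87 : 26.68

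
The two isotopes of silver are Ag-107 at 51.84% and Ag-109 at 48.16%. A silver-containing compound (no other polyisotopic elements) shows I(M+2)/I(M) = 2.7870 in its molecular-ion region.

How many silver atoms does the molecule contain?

With n Ag atoms, P(M+2)/P(M) = C(n,1)·p^(n−1)q / p^n = n·q/p = n · 0.4816/0.5184.
n = 2.7870 × 0.5184/0.4816 = 3.00 ≈ 3

3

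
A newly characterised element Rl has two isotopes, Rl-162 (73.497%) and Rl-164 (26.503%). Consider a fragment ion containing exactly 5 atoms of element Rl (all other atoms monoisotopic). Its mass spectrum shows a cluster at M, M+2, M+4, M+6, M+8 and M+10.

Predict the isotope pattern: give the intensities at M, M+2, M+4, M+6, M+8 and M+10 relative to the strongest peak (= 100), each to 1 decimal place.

55.5 : 100.0 : 72.1 : 26.0 : 4.7 : 0.3

The 5 Rl atoms are independent, so intensities follow the terms of (0.73497 + 0.26503)^5.
P(M) = 0.73497^5 = 0.214461
P(M+2) = 5 × 0.73497^4 × 0.26503^1 = 0.386673
P(M+4) = 10 × 0.73497^3 × 0.26503^2 = 0.278868
P(M+6) = 10 × 0.73497^2 × 0.26503^3 = 0.100560
P(M+8) = 5 × 0.73497^1 × 0.26503^4 = 0.018131
P(M+10) = 0.26503^5 = 0.001308
The M+2 peak is largest (0.386673); scaling to 100 gives 55.5 : 100.0 : 72.1 : 26.0 : 4.7 : 0.3.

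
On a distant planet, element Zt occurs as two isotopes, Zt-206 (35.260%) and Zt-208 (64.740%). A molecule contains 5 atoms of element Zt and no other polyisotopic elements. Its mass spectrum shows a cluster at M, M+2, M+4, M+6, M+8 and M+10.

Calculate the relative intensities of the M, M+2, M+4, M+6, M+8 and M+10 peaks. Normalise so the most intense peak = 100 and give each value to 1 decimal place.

1.6 : 14.8 : 54.5 : 100.0 : 91.8 : 33.7

Each Zt atom is independently Zt-206 (p = 0.35260) or Zt-208 (q = 0.64740); the cluster is the binomial expansion (p + q)^5.
P(M) = 0.35260^5 = 0.005450
P(M+2) = 5 × 0.35260^4 × 0.64740^1 = 0.050035
P(M+4) = 10 × 0.35260^3 × 0.64740^2 = 0.183735
P(M+6) = 10 × 0.35260^2 × 0.64740^3 = 0.337352
P(M+8) = 5 × 0.35260^1 × 0.64740^4 = 0.309701
P(M+10) = 0.64740^5 = 0.113727
The M+6 peak is largest (0.337352); scaling to 100 gives 1.6 : 14.8 : 54.5 : 100.0 : 91.8 : 33.7.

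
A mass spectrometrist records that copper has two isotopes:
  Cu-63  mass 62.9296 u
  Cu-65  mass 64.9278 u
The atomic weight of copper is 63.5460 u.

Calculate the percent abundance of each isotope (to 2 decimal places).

Cu-63: 69.15%, Cu-65: 30.85%

Writing the weighted mean with unknown fraction x of Cu-63:
62.9296·x + 64.9278·(1 − x) = 63.5460
(62.9296 − 64.9278)·x = 63.5460 − 64.9278
x = -1.3818 / -1.9982 = 0.69152 → 69.15% Cu-63, 30.85% Cu-65.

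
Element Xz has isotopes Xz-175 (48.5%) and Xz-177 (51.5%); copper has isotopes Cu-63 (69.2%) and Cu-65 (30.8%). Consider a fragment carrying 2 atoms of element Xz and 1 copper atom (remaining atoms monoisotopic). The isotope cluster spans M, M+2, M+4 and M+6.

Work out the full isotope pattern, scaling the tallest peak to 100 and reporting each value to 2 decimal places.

38.93 : 100.00 : 80.69 : 19.54

Element Xz pattern (n=2): 0.235225 : 0.49955 : 0.265225
Copper pattern (n=1): 0.6920 : 0.3080
Convolve the two distributions (both contribute in 2-u steps):
  M: 0.235225×0.6920 = 0.162776
  M+2: 0.235225×0.3080 + 0.49955×0.6920 = 0.418138
  M+4: 0.49955×0.3080 + 0.265225×0.6920 = 0.337397
  M+6: 0.265225×0.3080 = 0.081689
Scale to base peak (0.418138) = 100: 38.93 : 100.00 : 80.69 : 19.54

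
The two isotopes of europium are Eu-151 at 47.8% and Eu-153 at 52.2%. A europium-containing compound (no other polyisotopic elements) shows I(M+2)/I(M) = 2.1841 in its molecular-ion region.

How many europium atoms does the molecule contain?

2

With n Eu atoms, P(M+2)/P(M) = C(n,1)·p^(n−1)q / p^n = n·q/p = n · 0.522/0.478.
n = 2.1841 × 0.478/0.522 = 2.00 ≈ 2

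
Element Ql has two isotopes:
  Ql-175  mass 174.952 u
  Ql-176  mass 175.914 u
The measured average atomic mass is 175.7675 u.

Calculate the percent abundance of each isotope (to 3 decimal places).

Ql-175: 15.229%, Ql-176: 84.771%

Writing the weighted mean with unknown fraction x of Ql-175:
174.952·x + 175.914·(1 − x) = 175.7675
(174.952 − 175.914)·x = 175.7675 − 175.914
x = -0.1465 / -0.962 = 0.15229 → 15.229% Ql-175, 84.771% Ql-176.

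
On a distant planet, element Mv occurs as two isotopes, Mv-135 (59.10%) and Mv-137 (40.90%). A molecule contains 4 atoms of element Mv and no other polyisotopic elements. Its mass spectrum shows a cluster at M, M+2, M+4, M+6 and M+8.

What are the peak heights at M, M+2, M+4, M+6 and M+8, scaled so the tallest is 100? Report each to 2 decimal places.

The 4 Mv atoms are independent, so intensities follow the terms of (0.5910 + 0.4090)^4.
P(M) = 0.5910^4 = 0.121997
P(M+2) = 4 × 0.5910^3 × 0.4090^1 = 0.337711
P(M+4) = 6 × 0.5910^2 × 0.4090^2 = 0.350568
P(M+6) = 4 × 0.5910^1 × 0.4090^3 = 0.161740
P(M+8) = 0.4090^4 = 0.027983
The M+4 peak is largest (0.350568); scaling to 100 gives 34.80 : 96.33 : 100.00 : 46.14 : 7.98.

34.80 : 96.33 : 100.00 : 46.14 : 7.98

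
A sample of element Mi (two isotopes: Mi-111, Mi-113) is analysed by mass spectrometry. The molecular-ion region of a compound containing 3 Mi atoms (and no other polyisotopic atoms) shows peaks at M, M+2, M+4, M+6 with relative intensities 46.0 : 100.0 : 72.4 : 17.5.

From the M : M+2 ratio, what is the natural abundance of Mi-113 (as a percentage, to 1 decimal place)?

42.0%

Write p for the Mi-111 fraction. I(M+2)/I(M) = [C(3,1)·p^2·(1−p)] / p^3 = 3·(1−p)/p = 100.0/46.0 = 2.1739
(1−p)/p = 2.1739/3 = 0.7246  ⇒  p = 1/(1 + 0.7246) = 0.5798
Mi-111: 58.0%, Mi-113: 42.0%.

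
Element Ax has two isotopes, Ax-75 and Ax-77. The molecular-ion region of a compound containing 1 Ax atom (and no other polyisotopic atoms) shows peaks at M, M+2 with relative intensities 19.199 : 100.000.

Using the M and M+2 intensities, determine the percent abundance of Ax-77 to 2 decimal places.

83.89%

Let p = fractional abundance of Ax-75. I(M+2)/I(M) = [C(1,1)·p^0·(1−p)] / p^1 = 1·(1−p)/p = 100.000/19.199 = 5.2086
(1−p)/p = 5.2086/1 = 5.2086  ⇒  p = 1/(1 + 5.2086) = 0.1611
Ax-75: 16.11%, Ax-77: 83.89%.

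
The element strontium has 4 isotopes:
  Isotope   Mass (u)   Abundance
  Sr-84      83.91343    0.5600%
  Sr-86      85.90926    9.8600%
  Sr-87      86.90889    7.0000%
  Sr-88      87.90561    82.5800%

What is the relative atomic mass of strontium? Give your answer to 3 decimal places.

Ar = Σ fᵢ·mᵢ = 0.005600 × 83.91343 + 0.098600 × 85.90926 + 0.070000 × 86.90889 + 0.825800 × 87.90561
= 0.469915 + 8.470653 + 6.083622 + 72.592453 = 87.616643 u

87.617 u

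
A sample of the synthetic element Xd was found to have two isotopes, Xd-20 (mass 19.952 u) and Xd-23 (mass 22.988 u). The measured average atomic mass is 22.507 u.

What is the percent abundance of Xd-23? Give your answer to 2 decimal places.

Writing the weighted mean with unknown fraction x of Xd-20:
19.952·x + 22.988·(1 − x) = 22.507
(19.952 − 22.988)·x = 22.507 − 22.988
x = -0.481 / -3.036 = 0.15843 → 15.84% Xd-20, 84.16% Xd-23.

84.16%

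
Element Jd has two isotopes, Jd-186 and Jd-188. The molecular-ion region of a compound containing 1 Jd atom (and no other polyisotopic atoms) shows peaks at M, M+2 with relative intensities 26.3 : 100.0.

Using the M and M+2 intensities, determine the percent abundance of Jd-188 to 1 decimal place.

Write p for the Jd-186 fraction. I(M+2)/I(M) = [C(1,1)·p^0·(1−p)] / p^1 = 1·(1−p)/p = 100.0/26.3 = 3.8023
(1−p)/p = 3.8023/1 = 3.8023  ⇒  p = 1/(1 + 3.8023) = 0.2082
Jd-186: 20.8%, Jd-188: 79.2%.

79.2%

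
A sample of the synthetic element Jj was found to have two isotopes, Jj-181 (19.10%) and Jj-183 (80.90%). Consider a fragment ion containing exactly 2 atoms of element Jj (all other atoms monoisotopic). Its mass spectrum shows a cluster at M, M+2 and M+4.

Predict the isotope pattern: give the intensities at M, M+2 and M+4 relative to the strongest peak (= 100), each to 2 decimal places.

The 2 Jj atoms are independent, so intensities follow the terms of (0.1910 + 0.8090)^2.
P(M) = 0.1910^2 = 0.036481
P(M+2) = 2 × 0.1910^1 × 0.8090^1 = 0.309038
P(M+4) = 0.8090^2 = 0.654481
The M+4 peak is largest (0.654481); scaling to 100 gives 5.57 : 47.22 : 100.00.

5.57 : 47.22 : 100.00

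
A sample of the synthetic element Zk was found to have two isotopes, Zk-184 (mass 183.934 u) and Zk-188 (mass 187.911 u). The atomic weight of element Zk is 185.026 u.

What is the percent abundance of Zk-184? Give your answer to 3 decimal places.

72.542%

With x = fraction of Zk-184 (so Zk-188 is 1 − x):
183.934·x + 187.911·(1 − x) = 185.026
(183.934 − 187.911)·x = 185.026 − 187.911
x = -2.885 / -3.977 = 0.72542 → 72.542% Zk-184, 27.458% Zk-188.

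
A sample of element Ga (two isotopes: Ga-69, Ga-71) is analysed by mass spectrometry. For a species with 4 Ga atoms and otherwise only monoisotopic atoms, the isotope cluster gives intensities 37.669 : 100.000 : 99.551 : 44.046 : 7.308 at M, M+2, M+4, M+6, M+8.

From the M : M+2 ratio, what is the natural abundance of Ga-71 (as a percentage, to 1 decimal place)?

Write p for the Ga-69 fraction. I(M+2)/I(M) = [C(4,1)·p^3·(1−p)] / p^4 = 4·(1−p)/p = 100.000/37.669 = 2.6547
(1−p)/p = 2.6547/4 = 0.6637  ⇒  p = 1/(1 + 0.6637) = 0.6011
Ga-69: 60.1%, Ga-71: 39.9%.

39.9%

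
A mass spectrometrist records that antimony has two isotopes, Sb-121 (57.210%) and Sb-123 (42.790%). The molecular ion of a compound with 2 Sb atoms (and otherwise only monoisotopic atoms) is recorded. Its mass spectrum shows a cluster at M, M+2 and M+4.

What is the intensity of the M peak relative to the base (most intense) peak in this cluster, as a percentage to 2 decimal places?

(0.57210 + 0.42790)^2 gives M 0.3273, M+2 0.4896, M+4 0.1831; the largest is M+2.
P(M+2) = C(2,1) × 0.57210^1 × 0.42790^1 = 2 × 0.5721 × 0.4279 = 0.489603 (base)
P(M) = C(2,0) × 0.57210^2 × 0.42790^0 = 1 × 0.32729841 × 1.0000 = 0.327298
Relative intensity = 0.327298 / 0.489603 × 100 = 66.85

66.85%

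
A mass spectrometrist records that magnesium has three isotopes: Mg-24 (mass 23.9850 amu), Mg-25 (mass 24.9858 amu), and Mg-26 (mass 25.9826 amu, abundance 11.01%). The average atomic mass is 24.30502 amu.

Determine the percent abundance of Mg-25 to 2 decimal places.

10.00%

Let x and y be the fractions of Mg-24 and Mg-25. Then x + y = 1 − 0.1101 = 0.8899 and 23.9850x + 24.9858y = 24.30502 − 0.1101×25.9826 = 21.44433574.
Substituting: 23.9850x + 24.9858(0.8899 − x) = 21.44433574
(23.9850 − 24.9858)x = -0.79052768  ⇒  x = 0.78990, y = 0.10000
Mg-24: 78.99%, Mg-25: 10.00%.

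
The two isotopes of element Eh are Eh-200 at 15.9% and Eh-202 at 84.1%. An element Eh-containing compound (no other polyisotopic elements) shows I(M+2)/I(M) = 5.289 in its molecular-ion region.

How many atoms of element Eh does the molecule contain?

For n independent Eh atoms, I(M+2)/I(M) = n · (abundance Eh-202) / (abundance Eh-200) = n · 0.841/0.159.
n = 5.289 × 0.159/0.841 = 1.00 ≈ 1

1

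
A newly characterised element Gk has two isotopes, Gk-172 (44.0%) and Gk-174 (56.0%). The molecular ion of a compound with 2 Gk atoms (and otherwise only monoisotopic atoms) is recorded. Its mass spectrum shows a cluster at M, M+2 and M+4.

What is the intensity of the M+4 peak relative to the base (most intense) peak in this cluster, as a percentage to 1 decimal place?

Binomial terms of (0.440 + 0.560)^2: M 0.1936, M+2 0.4928, M+4 0.3136 → M+2 is the base peak.
P(M+2) = C(2,1) × 0.440^1 × 0.560^1 = 2 × 0.4400 × 0.5600 = 0.492800 (base)
P(M+4) = C(2,2) × 0.440^0 × 0.560^2 = 1 × 1.0000 × 0.3136 = 0.313600
Relative intensity = 0.313600 / 0.492800 × 100 = 63.6

63.6%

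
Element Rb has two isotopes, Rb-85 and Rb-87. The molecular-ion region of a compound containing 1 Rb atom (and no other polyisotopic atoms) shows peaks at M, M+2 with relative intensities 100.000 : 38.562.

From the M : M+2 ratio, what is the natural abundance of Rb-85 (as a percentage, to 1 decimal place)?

Let p = fractional abundance of Rb-85. I(M+2)/I(M) = [C(1,1)·p^0·(1−p)] / p^1 = 1·(1−p)/p = 38.562/100.000 = 0.3856
(1−p)/p = 0.3856/1 = 0.3856  ⇒  p = 1/(1 + 0.3856) = 0.7217
Rb-85: 72.2%, Rb-87: 27.8%.

72.2%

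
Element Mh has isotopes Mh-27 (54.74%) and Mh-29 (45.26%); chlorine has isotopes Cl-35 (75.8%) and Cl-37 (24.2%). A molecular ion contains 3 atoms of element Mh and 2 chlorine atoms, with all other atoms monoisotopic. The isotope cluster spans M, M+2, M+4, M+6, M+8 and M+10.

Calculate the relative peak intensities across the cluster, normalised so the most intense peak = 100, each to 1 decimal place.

Element Mh pattern (n=3): 0.16402664 : 0.40686037 : 0.33639935 : 0.09271364
Chlorine pattern (n=2): 0.574564 : 0.366872 : 0.058564
Convolve the two distributions (both contribute in 2-u steps):
  M: 0.16402664×0.574564 = 0.094244
  M+2: 0.16402664×0.366872 + 0.40686037×0.574564 = 0.293944
  M+4: 0.16402664×0.058564 + 0.40686037×0.366872 + 0.33639935×0.574564 = 0.352155
  M+6: 0.40686037×0.058564 + 0.33639935×0.366872 + 0.09271364×0.574564 = 0.200513
  M+8: 0.33639935×0.058564 + 0.09271364×0.366872 = 0.053715
  M+10: 0.09271364×0.058564 = 0.005430
Scale to base peak (0.352155) = 100: 26.8 : 83.5 : 100.0 : 56.9 : 15.3 : 1.5

26.8 : 83.5 : 100.0 : 56.9 : 15.3 : 1.5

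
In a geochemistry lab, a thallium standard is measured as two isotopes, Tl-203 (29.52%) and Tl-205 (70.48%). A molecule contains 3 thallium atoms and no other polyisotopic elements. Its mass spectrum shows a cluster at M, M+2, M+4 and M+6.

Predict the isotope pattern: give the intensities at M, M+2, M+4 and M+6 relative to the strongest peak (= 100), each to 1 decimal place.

5.8 : 41.9 : 100.0 : 79.6

Each Tl atom is independently Tl-203 (p = 0.2952) or Tl-205 (q = 0.7048); the cluster is the binomial expansion (p + q)^3.
P(M) = 0.2952^3 = 0.025725
P(M+2) = 3 × 0.2952^2 × 0.7048^1 = 0.184255
P(M+4) = 3 × 0.2952^1 × 0.7048^2 = 0.439916
P(M+6) = 0.7048^3 = 0.350104
The M+4 peak is largest (0.439916); scaling to 100 gives 5.8 : 41.9 : 100.0 : 79.6.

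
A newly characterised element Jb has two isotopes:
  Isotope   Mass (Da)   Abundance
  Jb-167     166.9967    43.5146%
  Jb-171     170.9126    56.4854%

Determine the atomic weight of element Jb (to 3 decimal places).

169.209 Da

Average mass = Σ (abundance × isotope mass) = 0.435146 × 166.9967 + 0.564854 × 170.9126
= 72.66795 + 96.54067 = 169.20862 Da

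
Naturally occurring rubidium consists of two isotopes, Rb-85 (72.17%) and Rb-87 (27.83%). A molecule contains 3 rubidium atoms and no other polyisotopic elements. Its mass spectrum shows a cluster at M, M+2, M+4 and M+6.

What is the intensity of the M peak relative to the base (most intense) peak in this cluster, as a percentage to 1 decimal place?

(0.7217 + 0.2783)^3 gives M 0.3759, M+2 0.4349, M+4 0.1677, M+6 0.0216; the largest is M+2.
P(M+2) = C(3,1) × 0.7217^2 × 0.2783^1 = 3 × 0.52085089 × 0.2783 = 0.434858 (base)
P(M) = C(3,0) × 0.7217^3 × 0.2783^0 = 1 × 0.37589809 × 1.0000 = 0.375898
Relative intensity = 0.375898 / 0.434858 × 100 = 86.4

86.4%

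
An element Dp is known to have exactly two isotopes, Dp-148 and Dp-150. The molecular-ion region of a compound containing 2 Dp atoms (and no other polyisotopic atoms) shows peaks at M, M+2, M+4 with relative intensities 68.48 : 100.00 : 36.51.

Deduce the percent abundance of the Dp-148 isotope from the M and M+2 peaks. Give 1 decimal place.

57.8%

Let p = fractional abundance of Dp-148. I(M+2)/I(M) = [C(2,1)·p^1·(1−p)] / p^2 = 2·(1−p)/p = 100.00/68.48 = 1.4603
(1−p)/p = 1.4603/2 = 0.7301  ⇒  p = 1/(1 + 0.7301) = 0.5780
Dp-148: 57.8%, Dp-150: 42.2%.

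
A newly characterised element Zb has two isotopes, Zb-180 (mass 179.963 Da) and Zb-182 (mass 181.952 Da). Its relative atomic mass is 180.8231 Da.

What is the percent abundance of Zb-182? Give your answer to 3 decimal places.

With x = fraction of Zb-180 (so Zb-182 is 1 − x):
179.963·x + 181.952·(1 − x) = 180.8231
(179.963 − 181.952)·x = 180.8231 − 181.952
x = -1.1289 / -1.989 = 0.56757 → 56.757% Zb-180, 43.243% Zb-182.

43.243%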